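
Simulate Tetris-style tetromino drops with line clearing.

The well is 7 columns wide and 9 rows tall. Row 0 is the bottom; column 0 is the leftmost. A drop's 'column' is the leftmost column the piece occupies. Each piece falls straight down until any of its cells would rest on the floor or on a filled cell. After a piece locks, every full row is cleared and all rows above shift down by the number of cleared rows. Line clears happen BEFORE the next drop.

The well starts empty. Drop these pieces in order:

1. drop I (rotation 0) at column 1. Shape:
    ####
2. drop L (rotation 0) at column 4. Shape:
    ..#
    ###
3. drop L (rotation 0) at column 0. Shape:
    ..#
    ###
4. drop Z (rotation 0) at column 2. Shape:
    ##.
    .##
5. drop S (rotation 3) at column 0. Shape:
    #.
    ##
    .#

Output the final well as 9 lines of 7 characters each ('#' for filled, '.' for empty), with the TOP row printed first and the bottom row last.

Answer: .......
.......
.......
.......
#......
####...
.####.#
###.###
.####..

Derivation:
Drop 1: I rot0 at col 1 lands with bottom-row=0; cleared 0 line(s) (total 0); column heights now [0 1 1 1 1 0 0], max=1
Drop 2: L rot0 at col 4 lands with bottom-row=1; cleared 0 line(s) (total 0); column heights now [0 1 1 1 2 2 3], max=3
Drop 3: L rot0 at col 0 lands with bottom-row=1; cleared 0 line(s) (total 0); column heights now [2 2 3 1 2 2 3], max=3
Drop 4: Z rot0 at col 2 lands with bottom-row=2; cleared 0 line(s) (total 0); column heights now [2 2 4 4 3 2 3], max=4
Drop 5: S rot3 at col 0 lands with bottom-row=2; cleared 0 line(s) (total 0); column heights now [5 4 4 4 3 2 3], max=5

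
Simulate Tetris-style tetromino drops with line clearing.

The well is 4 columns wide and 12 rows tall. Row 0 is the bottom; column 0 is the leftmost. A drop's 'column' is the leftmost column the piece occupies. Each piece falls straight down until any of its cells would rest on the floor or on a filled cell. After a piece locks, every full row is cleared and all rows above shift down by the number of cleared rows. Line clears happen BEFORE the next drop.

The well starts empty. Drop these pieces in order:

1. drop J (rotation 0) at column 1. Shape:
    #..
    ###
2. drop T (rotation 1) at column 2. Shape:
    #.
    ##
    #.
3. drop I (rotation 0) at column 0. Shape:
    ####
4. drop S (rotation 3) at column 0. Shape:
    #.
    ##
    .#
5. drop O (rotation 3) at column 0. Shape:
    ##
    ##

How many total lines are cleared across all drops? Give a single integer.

Drop 1: J rot0 at col 1 lands with bottom-row=0; cleared 0 line(s) (total 0); column heights now [0 2 1 1], max=2
Drop 2: T rot1 at col 2 lands with bottom-row=1; cleared 0 line(s) (total 0); column heights now [0 2 4 3], max=4
Drop 3: I rot0 at col 0 lands with bottom-row=4; cleared 1 line(s) (total 1); column heights now [0 2 4 3], max=4
Drop 4: S rot3 at col 0 lands with bottom-row=2; cleared 0 line(s) (total 1); column heights now [5 4 4 3], max=5
Drop 5: O rot3 at col 0 lands with bottom-row=5; cleared 0 line(s) (total 1); column heights now [7 7 4 3], max=7

Answer: 1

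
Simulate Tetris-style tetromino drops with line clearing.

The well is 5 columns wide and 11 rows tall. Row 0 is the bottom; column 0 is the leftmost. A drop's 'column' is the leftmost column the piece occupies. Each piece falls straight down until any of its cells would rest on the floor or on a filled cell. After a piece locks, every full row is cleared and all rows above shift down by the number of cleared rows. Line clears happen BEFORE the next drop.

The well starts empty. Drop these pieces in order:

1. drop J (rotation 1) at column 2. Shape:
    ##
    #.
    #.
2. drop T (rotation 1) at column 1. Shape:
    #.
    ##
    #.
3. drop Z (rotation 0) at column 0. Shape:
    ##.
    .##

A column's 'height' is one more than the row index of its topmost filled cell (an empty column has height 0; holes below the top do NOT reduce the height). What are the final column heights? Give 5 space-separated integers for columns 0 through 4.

Drop 1: J rot1 at col 2 lands with bottom-row=0; cleared 0 line(s) (total 0); column heights now [0 0 3 3 0], max=3
Drop 2: T rot1 at col 1 lands with bottom-row=2; cleared 0 line(s) (total 0); column heights now [0 5 4 3 0], max=5
Drop 3: Z rot0 at col 0 lands with bottom-row=5; cleared 0 line(s) (total 0); column heights now [7 7 6 3 0], max=7

Answer: 7 7 6 3 0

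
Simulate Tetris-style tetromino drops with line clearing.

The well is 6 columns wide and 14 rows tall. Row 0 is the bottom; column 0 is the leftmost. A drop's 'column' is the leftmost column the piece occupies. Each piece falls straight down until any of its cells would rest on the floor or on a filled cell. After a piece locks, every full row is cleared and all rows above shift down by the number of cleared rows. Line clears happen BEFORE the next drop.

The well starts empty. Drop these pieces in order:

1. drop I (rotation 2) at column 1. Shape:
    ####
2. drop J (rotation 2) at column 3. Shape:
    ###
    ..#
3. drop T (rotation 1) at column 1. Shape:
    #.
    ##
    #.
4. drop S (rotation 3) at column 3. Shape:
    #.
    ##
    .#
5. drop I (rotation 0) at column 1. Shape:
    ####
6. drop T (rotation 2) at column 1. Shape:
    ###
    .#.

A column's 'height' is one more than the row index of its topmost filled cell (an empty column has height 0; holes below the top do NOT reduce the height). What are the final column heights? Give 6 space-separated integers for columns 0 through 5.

Answer: 0 8 8 8 6 2

Derivation:
Drop 1: I rot2 at col 1 lands with bottom-row=0; cleared 0 line(s) (total 0); column heights now [0 1 1 1 1 0], max=1
Drop 2: J rot2 at col 3 lands with bottom-row=0; cleared 0 line(s) (total 0); column heights now [0 1 1 2 2 2], max=2
Drop 3: T rot1 at col 1 lands with bottom-row=1; cleared 0 line(s) (total 0); column heights now [0 4 3 2 2 2], max=4
Drop 4: S rot3 at col 3 lands with bottom-row=2; cleared 0 line(s) (total 0); column heights now [0 4 3 5 4 2], max=5
Drop 5: I rot0 at col 1 lands with bottom-row=5; cleared 0 line(s) (total 0); column heights now [0 6 6 6 6 2], max=6
Drop 6: T rot2 at col 1 lands with bottom-row=6; cleared 0 line(s) (total 0); column heights now [0 8 8 8 6 2], max=8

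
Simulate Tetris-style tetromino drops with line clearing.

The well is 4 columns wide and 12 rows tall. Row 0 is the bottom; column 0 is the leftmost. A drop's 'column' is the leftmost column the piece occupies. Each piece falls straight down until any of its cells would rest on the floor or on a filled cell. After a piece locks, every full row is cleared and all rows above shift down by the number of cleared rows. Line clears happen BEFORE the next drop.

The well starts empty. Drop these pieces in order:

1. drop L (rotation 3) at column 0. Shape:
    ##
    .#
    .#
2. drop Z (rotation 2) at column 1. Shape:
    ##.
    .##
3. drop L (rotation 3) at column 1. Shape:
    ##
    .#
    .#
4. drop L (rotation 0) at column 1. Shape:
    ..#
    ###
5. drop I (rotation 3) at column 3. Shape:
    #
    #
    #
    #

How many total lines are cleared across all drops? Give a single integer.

Answer: 1

Derivation:
Drop 1: L rot3 at col 0 lands with bottom-row=0; cleared 0 line(s) (total 0); column heights now [3 3 0 0], max=3
Drop 2: Z rot2 at col 1 lands with bottom-row=2; cleared 1 line(s) (total 1); column heights now [0 3 3 0], max=3
Drop 3: L rot3 at col 1 lands with bottom-row=3; cleared 0 line(s) (total 1); column heights now [0 6 6 0], max=6
Drop 4: L rot0 at col 1 lands with bottom-row=6; cleared 0 line(s) (total 1); column heights now [0 7 7 8], max=8
Drop 5: I rot3 at col 3 lands with bottom-row=8; cleared 0 line(s) (total 1); column heights now [0 7 7 12], max=12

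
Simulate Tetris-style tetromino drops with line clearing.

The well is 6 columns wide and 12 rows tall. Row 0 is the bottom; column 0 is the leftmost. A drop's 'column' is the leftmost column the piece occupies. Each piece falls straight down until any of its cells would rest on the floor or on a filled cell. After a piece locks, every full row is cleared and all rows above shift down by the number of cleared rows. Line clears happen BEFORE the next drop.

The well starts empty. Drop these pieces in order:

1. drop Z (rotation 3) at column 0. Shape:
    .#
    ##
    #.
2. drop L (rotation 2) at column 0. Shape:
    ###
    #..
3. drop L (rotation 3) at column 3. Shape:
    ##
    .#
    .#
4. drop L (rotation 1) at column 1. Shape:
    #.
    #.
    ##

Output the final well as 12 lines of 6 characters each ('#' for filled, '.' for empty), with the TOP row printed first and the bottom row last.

Drop 1: Z rot3 at col 0 lands with bottom-row=0; cleared 0 line(s) (total 0); column heights now [2 3 0 0 0 0], max=3
Drop 2: L rot2 at col 0 lands with bottom-row=2; cleared 0 line(s) (total 0); column heights now [4 4 4 0 0 0], max=4
Drop 3: L rot3 at col 3 lands with bottom-row=0; cleared 0 line(s) (total 0); column heights now [4 4 4 3 3 0], max=4
Drop 4: L rot1 at col 1 lands with bottom-row=4; cleared 0 line(s) (total 0); column heights now [4 7 5 3 3 0], max=7

Answer: ......
......
......
......
......
.#....
.#....
.##...
###...
##.##.
##..#.
#...#.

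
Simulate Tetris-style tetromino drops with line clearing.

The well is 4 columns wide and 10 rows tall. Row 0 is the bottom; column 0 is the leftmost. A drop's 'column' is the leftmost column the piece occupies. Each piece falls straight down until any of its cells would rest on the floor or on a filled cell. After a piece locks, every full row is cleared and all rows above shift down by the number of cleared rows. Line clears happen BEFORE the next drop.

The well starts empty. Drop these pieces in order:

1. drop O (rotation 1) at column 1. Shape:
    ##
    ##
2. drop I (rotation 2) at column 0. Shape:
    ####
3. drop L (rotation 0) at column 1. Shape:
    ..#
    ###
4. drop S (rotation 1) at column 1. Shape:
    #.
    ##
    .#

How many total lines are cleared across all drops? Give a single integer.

Answer: 1

Derivation:
Drop 1: O rot1 at col 1 lands with bottom-row=0; cleared 0 line(s) (total 0); column heights now [0 2 2 0], max=2
Drop 2: I rot2 at col 0 lands with bottom-row=2; cleared 1 line(s) (total 1); column heights now [0 2 2 0], max=2
Drop 3: L rot0 at col 1 lands with bottom-row=2; cleared 0 line(s) (total 1); column heights now [0 3 3 4], max=4
Drop 4: S rot1 at col 1 lands with bottom-row=3; cleared 0 line(s) (total 1); column heights now [0 6 5 4], max=6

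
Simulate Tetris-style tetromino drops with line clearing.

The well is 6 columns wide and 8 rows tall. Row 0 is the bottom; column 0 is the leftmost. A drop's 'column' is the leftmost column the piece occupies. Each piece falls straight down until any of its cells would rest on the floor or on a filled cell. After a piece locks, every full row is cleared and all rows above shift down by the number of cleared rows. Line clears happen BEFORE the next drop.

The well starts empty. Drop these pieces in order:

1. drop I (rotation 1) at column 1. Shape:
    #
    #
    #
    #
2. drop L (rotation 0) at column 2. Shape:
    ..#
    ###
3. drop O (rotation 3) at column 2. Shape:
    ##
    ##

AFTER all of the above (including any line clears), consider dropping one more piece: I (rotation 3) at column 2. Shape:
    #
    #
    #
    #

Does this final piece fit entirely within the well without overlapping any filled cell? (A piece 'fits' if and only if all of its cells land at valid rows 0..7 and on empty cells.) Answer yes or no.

Answer: yes

Derivation:
Drop 1: I rot1 at col 1 lands with bottom-row=0; cleared 0 line(s) (total 0); column heights now [0 4 0 0 0 0], max=4
Drop 2: L rot0 at col 2 lands with bottom-row=0; cleared 0 line(s) (total 0); column heights now [0 4 1 1 2 0], max=4
Drop 3: O rot3 at col 2 lands with bottom-row=1; cleared 0 line(s) (total 0); column heights now [0 4 3 3 2 0], max=4
Test piece I rot3 at col 2 (width 1): heights before test = [0 4 3 3 2 0]; fits = True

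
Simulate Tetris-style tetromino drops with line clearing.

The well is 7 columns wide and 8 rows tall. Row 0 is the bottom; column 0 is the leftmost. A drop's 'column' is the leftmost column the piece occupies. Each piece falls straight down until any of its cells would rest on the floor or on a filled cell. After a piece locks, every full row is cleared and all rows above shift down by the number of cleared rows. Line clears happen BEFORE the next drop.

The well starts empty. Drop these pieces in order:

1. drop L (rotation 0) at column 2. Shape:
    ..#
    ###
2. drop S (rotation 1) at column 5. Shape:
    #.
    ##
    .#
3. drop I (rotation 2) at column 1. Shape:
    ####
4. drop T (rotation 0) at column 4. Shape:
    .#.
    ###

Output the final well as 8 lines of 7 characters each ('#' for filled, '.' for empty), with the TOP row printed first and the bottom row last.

Answer: .......
.......
.......
.....#.
....###
.#####.
....###
..###.#

Derivation:
Drop 1: L rot0 at col 2 lands with bottom-row=0; cleared 0 line(s) (total 0); column heights now [0 0 1 1 2 0 0], max=2
Drop 2: S rot1 at col 5 lands with bottom-row=0; cleared 0 line(s) (total 0); column heights now [0 0 1 1 2 3 2], max=3
Drop 3: I rot2 at col 1 lands with bottom-row=2; cleared 0 line(s) (total 0); column heights now [0 3 3 3 3 3 2], max=3
Drop 4: T rot0 at col 4 lands with bottom-row=3; cleared 0 line(s) (total 0); column heights now [0 3 3 3 4 5 4], max=5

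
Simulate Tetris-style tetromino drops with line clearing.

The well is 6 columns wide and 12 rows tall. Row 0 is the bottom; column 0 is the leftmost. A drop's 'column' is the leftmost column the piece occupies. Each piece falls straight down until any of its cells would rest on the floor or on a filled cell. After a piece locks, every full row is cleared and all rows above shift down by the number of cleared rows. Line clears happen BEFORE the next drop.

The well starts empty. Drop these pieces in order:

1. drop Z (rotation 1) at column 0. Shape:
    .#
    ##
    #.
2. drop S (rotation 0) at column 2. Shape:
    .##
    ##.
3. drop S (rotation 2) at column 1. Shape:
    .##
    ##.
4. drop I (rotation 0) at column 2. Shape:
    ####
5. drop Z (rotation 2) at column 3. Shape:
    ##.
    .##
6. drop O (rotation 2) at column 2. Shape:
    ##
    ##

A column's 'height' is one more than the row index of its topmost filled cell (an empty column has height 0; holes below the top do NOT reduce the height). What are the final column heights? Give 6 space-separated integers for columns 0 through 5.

Drop 1: Z rot1 at col 0 lands with bottom-row=0; cleared 0 line(s) (total 0); column heights now [2 3 0 0 0 0], max=3
Drop 2: S rot0 at col 2 lands with bottom-row=0; cleared 0 line(s) (total 0); column heights now [2 3 1 2 2 0], max=3
Drop 3: S rot2 at col 1 lands with bottom-row=3; cleared 0 line(s) (total 0); column heights now [2 4 5 5 2 0], max=5
Drop 4: I rot0 at col 2 lands with bottom-row=5; cleared 0 line(s) (total 0); column heights now [2 4 6 6 6 6], max=6
Drop 5: Z rot2 at col 3 lands with bottom-row=6; cleared 0 line(s) (total 0); column heights now [2 4 6 8 8 7], max=8
Drop 6: O rot2 at col 2 lands with bottom-row=8; cleared 0 line(s) (total 0); column heights now [2 4 10 10 8 7], max=10

Answer: 2 4 10 10 8 7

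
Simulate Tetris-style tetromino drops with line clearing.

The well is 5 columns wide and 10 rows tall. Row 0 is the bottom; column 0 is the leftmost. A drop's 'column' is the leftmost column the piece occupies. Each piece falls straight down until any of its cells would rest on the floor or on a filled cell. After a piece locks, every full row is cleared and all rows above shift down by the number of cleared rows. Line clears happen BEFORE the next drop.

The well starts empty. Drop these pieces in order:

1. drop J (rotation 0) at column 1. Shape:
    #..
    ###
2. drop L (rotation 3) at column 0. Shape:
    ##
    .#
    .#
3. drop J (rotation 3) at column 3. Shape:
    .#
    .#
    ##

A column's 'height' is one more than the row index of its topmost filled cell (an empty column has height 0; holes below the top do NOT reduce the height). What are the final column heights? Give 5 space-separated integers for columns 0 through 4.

Drop 1: J rot0 at col 1 lands with bottom-row=0; cleared 0 line(s) (total 0); column heights now [0 2 1 1 0], max=2
Drop 2: L rot3 at col 0 lands with bottom-row=2; cleared 0 line(s) (total 0); column heights now [5 5 1 1 0], max=5
Drop 3: J rot3 at col 3 lands with bottom-row=1; cleared 0 line(s) (total 0); column heights now [5 5 1 2 4], max=5

Answer: 5 5 1 2 4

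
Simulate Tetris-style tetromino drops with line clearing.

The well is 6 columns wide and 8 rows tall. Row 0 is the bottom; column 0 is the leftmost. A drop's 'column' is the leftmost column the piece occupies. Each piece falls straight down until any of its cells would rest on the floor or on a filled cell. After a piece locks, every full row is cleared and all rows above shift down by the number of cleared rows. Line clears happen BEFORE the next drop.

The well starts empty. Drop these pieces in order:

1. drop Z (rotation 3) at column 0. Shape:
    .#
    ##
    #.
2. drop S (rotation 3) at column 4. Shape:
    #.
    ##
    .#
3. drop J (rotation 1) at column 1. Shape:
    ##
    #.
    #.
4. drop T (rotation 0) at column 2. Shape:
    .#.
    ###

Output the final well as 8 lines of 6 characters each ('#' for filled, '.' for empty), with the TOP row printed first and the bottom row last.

Drop 1: Z rot3 at col 0 lands with bottom-row=0; cleared 0 line(s) (total 0); column heights now [2 3 0 0 0 0], max=3
Drop 2: S rot3 at col 4 lands with bottom-row=0; cleared 0 line(s) (total 0); column heights now [2 3 0 0 3 2], max=3
Drop 3: J rot1 at col 1 lands with bottom-row=3; cleared 0 line(s) (total 0); column heights now [2 6 6 0 3 2], max=6
Drop 4: T rot0 at col 2 lands with bottom-row=6; cleared 0 line(s) (total 0); column heights now [2 6 7 8 7 2], max=8

Answer: ...#..
..###.
.##...
.#....
.#....
.#..#.
##..##
#....#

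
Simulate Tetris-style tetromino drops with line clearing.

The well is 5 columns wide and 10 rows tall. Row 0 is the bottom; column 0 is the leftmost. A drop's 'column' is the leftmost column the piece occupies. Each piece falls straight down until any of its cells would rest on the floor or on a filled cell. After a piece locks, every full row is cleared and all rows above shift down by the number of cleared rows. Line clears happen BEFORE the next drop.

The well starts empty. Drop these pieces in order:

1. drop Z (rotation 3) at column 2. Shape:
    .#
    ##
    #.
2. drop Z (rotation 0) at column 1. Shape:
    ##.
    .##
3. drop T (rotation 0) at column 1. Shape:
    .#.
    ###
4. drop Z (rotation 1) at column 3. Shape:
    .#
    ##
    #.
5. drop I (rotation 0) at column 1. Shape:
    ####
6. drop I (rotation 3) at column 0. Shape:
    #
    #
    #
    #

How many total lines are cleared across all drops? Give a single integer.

Answer: 0

Derivation:
Drop 1: Z rot3 at col 2 lands with bottom-row=0; cleared 0 line(s) (total 0); column heights now [0 0 2 3 0], max=3
Drop 2: Z rot0 at col 1 lands with bottom-row=3; cleared 0 line(s) (total 0); column heights now [0 5 5 4 0], max=5
Drop 3: T rot0 at col 1 lands with bottom-row=5; cleared 0 line(s) (total 0); column heights now [0 6 7 6 0], max=7
Drop 4: Z rot1 at col 3 lands with bottom-row=6; cleared 0 line(s) (total 0); column heights now [0 6 7 8 9], max=9
Drop 5: I rot0 at col 1 lands with bottom-row=9; cleared 0 line(s) (total 0); column heights now [0 10 10 10 10], max=10
Drop 6: I rot3 at col 0 lands with bottom-row=0; cleared 0 line(s) (total 0); column heights now [4 10 10 10 10], max=10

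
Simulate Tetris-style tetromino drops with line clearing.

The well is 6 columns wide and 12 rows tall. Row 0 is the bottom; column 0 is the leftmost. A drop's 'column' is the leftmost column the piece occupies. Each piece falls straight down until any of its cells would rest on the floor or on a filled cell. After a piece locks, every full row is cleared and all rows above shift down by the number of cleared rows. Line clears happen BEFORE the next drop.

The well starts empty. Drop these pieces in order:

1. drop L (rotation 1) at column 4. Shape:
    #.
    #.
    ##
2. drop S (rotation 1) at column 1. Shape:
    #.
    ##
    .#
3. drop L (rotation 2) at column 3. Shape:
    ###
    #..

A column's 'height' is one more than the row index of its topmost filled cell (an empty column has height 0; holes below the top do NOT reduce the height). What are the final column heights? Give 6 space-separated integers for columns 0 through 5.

Drop 1: L rot1 at col 4 lands with bottom-row=0; cleared 0 line(s) (total 0); column heights now [0 0 0 0 3 1], max=3
Drop 2: S rot1 at col 1 lands with bottom-row=0; cleared 0 line(s) (total 0); column heights now [0 3 2 0 3 1], max=3
Drop 3: L rot2 at col 3 lands with bottom-row=2; cleared 0 line(s) (total 0); column heights now [0 3 2 4 4 4], max=4

Answer: 0 3 2 4 4 4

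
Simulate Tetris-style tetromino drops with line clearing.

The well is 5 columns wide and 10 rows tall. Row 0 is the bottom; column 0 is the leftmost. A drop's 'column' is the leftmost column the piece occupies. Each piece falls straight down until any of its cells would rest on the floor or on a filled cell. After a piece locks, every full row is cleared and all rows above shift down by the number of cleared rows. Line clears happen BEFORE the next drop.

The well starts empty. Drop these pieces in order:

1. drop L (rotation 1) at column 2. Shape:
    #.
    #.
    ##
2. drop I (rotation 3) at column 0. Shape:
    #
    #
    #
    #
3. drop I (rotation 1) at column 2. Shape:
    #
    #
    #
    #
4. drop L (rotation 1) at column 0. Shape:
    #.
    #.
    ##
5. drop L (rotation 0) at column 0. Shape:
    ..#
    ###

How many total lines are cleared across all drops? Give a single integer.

Drop 1: L rot1 at col 2 lands with bottom-row=0; cleared 0 line(s) (total 0); column heights now [0 0 3 1 0], max=3
Drop 2: I rot3 at col 0 lands with bottom-row=0; cleared 0 line(s) (total 0); column heights now [4 0 3 1 0], max=4
Drop 3: I rot1 at col 2 lands with bottom-row=3; cleared 0 line(s) (total 0); column heights now [4 0 7 1 0], max=7
Drop 4: L rot1 at col 0 lands with bottom-row=4; cleared 0 line(s) (total 0); column heights now [7 5 7 1 0], max=7
Drop 5: L rot0 at col 0 lands with bottom-row=7; cleared 0 line(s) (total 0); column heights now [8 8 9 1 0], max=9

Answer: 0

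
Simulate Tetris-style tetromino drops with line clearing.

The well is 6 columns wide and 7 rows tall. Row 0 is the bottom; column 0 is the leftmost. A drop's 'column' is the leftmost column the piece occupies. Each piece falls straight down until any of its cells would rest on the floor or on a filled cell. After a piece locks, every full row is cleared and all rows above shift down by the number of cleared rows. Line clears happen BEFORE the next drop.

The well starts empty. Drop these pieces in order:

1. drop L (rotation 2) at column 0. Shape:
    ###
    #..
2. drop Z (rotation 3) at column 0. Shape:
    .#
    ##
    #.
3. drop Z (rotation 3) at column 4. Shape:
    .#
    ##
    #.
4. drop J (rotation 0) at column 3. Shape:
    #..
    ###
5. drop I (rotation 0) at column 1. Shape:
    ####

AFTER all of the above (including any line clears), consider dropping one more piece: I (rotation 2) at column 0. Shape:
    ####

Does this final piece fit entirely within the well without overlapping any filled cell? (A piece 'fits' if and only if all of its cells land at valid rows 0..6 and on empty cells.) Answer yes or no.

Answer: yes

Derivation:
Drop 1: L rot2 at col 0 lands with bottom-row=0; cleared 0 line(s) (total 0); column heights now [2 2 2 0 0 0], max=2
Drop 2: Z rot3 at col 0 lands with bottom-row=2; cleared 0 line(s) (total 0); column heights now [4 5 2 0 0 0], max=5
Drop 3: Z rot3 at col 4 lands with bottom-row=0; cleared 0 line(s) (total 0); column heights now [4 5 2 0 2 3], max=5
Drop 4: J rot0 at col 3 lands with bottom-row=3; cleared 0 line(s) (total 0); column heights now [4 5 2 5 4 4], max=5
Drop 5: I rot0 at col 1 lands with bottom-row=5; cleared 0 line(s) (total 0); column heights now [4 6 6 6 6 4], max=6
Test piece I rot2 at col 0 (width 4): heights before test = [4 6 6 6 6 4]; fits = True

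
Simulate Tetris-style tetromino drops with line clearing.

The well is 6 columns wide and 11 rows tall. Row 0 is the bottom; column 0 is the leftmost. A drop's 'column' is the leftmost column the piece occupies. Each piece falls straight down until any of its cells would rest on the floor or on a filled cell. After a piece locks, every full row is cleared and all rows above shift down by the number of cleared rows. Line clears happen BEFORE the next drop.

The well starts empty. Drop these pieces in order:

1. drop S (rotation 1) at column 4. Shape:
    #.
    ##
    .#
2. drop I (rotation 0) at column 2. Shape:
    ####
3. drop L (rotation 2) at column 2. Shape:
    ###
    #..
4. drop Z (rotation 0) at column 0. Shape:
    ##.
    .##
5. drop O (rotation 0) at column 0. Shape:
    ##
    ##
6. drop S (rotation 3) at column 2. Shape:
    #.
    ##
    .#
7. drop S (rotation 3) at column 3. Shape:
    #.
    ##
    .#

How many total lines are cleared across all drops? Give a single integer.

Answer: 0

Derivation:
Drop 1: S rot1 at col 4 lands with bottom-row=0; cleared 0 line(s) (total 0); column heights now [0 0 0 0 3 2], max=3
Drop 2: I rot0 at col 2 lands with bottom-row=3; cleared 0 line(s) (total 0); column heights now [0 0 4 4 4 4], max=4
Drop 3: L rot2 at col 2 lands with bottom-row=4; cleared 0 line(s) (total 0); column heights now [0 0 6 6 6 4], max=6
Drop 4: Z rot0 at col 0 lands with bottom-row=6; cleared 0 line(s) (total 0); column heights now [8 8 7 6 6 4], max=8
Drop 5: O rot0 at col 0 lands with bottom-row=8; cleared 0 line(s) (total 0); column heights now [10 10 7 6 6 4], max=10
Drop 6: S rot3 at col 2 lands with bottom-row=6; cleared 0 line(s) (total 0); column heights now [10 10 9 8 6 4], max=10
Drop 7: S rot3 at col 3 lands with bottom-row=7; cleared 0 line(s) (total 0); column heights now [10 10 9 10 9 4], max=10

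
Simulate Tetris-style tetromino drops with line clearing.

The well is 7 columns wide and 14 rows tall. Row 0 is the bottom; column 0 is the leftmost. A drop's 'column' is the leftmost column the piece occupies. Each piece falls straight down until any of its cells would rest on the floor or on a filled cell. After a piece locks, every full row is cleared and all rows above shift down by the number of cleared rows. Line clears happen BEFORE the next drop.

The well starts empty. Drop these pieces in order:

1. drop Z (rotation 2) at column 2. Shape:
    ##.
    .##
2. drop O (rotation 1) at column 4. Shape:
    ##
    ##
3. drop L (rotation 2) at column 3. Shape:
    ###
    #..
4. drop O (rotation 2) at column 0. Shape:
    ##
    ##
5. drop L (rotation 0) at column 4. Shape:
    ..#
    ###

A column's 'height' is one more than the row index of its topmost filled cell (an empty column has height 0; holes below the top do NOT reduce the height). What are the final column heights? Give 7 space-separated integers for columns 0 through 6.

Drop 1: Z rot2 at col 2 lands with bottom-row=0; cleared 0 line(s) (total 0); column heights now [0 0 2 2 1 0 0], max=2
Drop 2: O rot1 at col 4 lands with bottom-row=1; cleared 0 line(s) (total 0); column heights now [0 0 2 2 3 3 0], max=3
Drop 3: L rot2 at col 3 lands with bottom-row=2; cleared 0 line(s) (total 0); column heights now [0 0 2 4 4 4 0], max=4
Drop 4: O rot2 at col 0 lands with bottom-row=0; cleared 0 line(s) (total 0); column heights now [2 2 2 4 4 4 0], max=4
Drop 5: L rot0 at col 4 lands with bottom-row=4; cleared 0 line(s) (total 0); column heights now [2 2 2 4 5 5 6], max=6

Answer: 2 2 2 4 5 5 6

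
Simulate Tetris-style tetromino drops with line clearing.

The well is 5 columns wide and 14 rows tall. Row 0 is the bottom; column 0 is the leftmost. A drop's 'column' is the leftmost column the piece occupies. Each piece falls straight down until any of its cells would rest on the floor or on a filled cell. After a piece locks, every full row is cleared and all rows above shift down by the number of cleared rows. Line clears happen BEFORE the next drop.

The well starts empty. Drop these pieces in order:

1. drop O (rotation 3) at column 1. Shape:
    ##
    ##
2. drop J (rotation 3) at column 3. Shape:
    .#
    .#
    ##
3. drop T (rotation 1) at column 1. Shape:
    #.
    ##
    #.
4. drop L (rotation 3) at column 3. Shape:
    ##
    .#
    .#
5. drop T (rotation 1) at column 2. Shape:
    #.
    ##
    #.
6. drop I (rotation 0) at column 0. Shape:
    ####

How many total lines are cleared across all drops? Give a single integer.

Answer: 0

Derivation:
Drop 1: O rot3 at col 1 lands with bottom-row=0; cleared 0 line(s) (total 0); column heights now [0 2 2 0 0], max=2
Drop 2: J rot3 at col 3 lands with bottom-row=0; cleared 0 line(s) (total 0); column heights now [0 2 2 1 3], max=3
Drop 3: T rot1 at col 1 lands with bottom-row=2; cleared 0 line(s) (total 0); column heights now [0 5 4 1 3], max=5
Drop 4: L rot3 at col 3 lands with bottom-row=3; cleared 0 line(s) (total 0); column heights now [0 5 4 6 6], max=6
Drop 5: T rot1 at col 2 lands with bottom-row=5; cleared 0 line(s) (total 0); column heights now [0 5 8 7 6], max=8
Drop 6: I rot0 at col 0 lands with bottom-row=8; cleared 0 line(s) (total 0); column heights now [9 9 9 9 6], max=9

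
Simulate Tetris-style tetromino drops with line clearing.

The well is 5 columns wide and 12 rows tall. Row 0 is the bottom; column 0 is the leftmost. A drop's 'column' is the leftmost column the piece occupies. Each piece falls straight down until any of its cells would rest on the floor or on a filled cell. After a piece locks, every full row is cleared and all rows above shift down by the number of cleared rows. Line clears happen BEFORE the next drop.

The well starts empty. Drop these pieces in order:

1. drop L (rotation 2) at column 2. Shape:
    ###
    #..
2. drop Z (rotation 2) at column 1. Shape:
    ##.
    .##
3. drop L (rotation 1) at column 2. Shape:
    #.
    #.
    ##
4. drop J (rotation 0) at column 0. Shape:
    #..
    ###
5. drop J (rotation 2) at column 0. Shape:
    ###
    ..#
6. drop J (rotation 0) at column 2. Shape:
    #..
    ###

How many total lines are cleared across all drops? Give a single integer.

Answer: 0

Derivation:
Drop 1: L rot2 at col 2 lands with bottom-row=0; cleared 0 line(s) (total 0); column heights now [0 0 2 2 2], max=2
Drop 2: Z rot2 at col 1 lands with bottom-row=2; cleared 0 line(s) (total 0); column heights now [0 4 4 3 2], max=4
Drop 3: L rot1 at col 2 lands with bottom-row=4; cleared 0 line(s) (total 0); column heights now [0 4 7 5 2], max=7
Drop 4: J rot0 at col 0 lands with bottom-row=7; cleared 0 line(s) (total 0); column heights now [9 8 8 5 2], max=9
Drop 5: J rot2 at col 0 lands with bottom-row=8; cleared 0 line(s) (total 0); column heights now [10 10 10 5 2], max=10
Drop 6: J rot0 at col 2 lands with bottom-row=10; cleared 0 line(s) (total 0); column heights now [10 10 12 11 11], max=12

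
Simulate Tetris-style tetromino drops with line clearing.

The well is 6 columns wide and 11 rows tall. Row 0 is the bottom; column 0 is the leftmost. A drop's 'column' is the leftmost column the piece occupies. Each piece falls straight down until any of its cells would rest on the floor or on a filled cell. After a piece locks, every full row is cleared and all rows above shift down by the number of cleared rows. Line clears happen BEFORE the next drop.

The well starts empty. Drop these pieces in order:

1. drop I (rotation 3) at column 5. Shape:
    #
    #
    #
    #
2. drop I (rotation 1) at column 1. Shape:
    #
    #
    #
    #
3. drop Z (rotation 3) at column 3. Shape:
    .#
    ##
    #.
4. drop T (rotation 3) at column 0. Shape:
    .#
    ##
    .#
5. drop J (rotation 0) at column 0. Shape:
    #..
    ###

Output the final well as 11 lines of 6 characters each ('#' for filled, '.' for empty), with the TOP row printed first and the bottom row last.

Answer: ......
......
#.....
###...
.#....
##....
.#....
.#...#
.#..##
.#.###
.#.#.#

Derivation:
Drop 1: I rot3 at col 5 lands with bottom-row=0; cleared 0 line(s) (total 0); column heights now [0 0 0 0 0 4], max=4
Drop 2: I rot1 at col 1 lands with bottom-row=0; cleared 0 line(s) (total 0); column heights now [0 4 0 0 0 4], max=4
Drop 3: Z rot3 at col 3 lands with bottom-row=0; cleared 0 line(s) (total 0); column heights now [0 4 0 2 3 4], max=4
Drop 4: T rot3 at col 0 lands with bottom-row=4; cleared 0 line(s) (total 0); column heights now [6 7 0 2 3 4], max=7
Drop 5: J rot0 at col 0 lands with bottom-row=7; cleared 0 line(s) (total 0); column heights now [9 8 8 2 3 4], max=9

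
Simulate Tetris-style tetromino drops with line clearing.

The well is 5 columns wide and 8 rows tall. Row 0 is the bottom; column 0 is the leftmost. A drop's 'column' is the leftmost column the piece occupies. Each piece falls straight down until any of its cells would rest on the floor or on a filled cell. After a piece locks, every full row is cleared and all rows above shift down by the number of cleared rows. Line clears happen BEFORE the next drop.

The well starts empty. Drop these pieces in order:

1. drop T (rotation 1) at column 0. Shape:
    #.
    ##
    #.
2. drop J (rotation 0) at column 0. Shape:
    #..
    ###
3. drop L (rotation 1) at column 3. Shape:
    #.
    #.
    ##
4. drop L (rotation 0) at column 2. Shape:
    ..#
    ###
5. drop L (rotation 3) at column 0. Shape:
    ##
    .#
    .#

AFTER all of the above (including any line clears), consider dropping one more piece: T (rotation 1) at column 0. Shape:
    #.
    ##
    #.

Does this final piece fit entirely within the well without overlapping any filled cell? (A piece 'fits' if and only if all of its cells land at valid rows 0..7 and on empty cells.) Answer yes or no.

Answer: no

Derivation:
Drop 1: T rot1 at col 0 lands with bottom-row=0; cleared 0 line(s) (total 0); column heights now [3 2 0 0 0], max=3
Drop 2: J rot0 at col 0 lands with bottom-row=3; cleared 0 line(s) (total 0); column heights now [5 4 4 0 0], max=5
Drop 3: L rot1 at col 3 lands with bottom-row=0; cleared 0 line(s) (total 0); column heights now [5 4 4 3 1], max=5
Drop 4: L rot0 at col 2 lands with bottom-row=4; cleared 0 line(s) (total 0); column heights now [5 4 5 5 6], max=6
Drop 5: L rot3 at col 0 lands with bottom-row=4; cleared 1 line(s) (total 1); column heights now [6 6 4 3 5], max=6
Test piece T rot1 at col 0 (width 2): heights before test = [6 6 4 3 5]; fits = False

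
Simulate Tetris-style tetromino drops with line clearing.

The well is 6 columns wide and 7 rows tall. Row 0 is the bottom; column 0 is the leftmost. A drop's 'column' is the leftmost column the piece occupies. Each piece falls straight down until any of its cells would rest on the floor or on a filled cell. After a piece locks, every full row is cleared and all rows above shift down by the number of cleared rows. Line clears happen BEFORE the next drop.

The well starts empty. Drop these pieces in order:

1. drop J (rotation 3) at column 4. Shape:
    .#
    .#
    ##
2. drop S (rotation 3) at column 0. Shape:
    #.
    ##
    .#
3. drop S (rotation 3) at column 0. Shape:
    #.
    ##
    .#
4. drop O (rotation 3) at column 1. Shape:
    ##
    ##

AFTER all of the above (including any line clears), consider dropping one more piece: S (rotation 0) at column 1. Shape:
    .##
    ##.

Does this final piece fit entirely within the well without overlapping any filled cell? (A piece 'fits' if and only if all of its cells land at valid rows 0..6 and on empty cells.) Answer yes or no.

Drop 1: J rot3 at col 4 lands with bottom-row=0; cleared 0 line(s) (total 0); column heights now [0 0 0 0 1 3], max=3
Drop 2: S rot3 at col 0 lands with bottom-row=0; cleared 0 line(s) (total 0); column heights now [3 2 0 0 1 3], max=3
Drop 3: S rot3 at col 0 lands with bottom-row=2; cleared 0 line(s) (total 0); column heights now [5 4 0 0 1 3], max=5
Drop 4: O rot3 at col 1 lands with bottom-row=4; cleared 0 line(s) (total 0); column heights now [5 6 6 0 1 3], max=6
Test piece S rot0 at col 1 (width 3): heights before test = [5 6 6 0 1 3]; fits = False

Answer: no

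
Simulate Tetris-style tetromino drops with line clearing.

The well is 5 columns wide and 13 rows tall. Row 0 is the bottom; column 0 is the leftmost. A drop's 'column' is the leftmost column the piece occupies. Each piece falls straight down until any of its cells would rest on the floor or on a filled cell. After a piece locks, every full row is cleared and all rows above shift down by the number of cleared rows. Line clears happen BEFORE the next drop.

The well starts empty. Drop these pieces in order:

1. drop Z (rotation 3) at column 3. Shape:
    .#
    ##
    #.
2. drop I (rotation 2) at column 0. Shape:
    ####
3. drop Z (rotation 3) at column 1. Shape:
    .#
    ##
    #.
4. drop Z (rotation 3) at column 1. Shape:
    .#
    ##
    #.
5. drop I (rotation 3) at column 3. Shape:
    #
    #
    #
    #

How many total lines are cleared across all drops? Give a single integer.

Answer: 1

Derivation:
Drop 1: Z rot3 at col 3 lands with bottom-row=0; cleared 0 line(s) (total 0); column heights now [0 0 0 2 3], max=3
Drop 2: I rot2 at col 0 lands with bottom-row=2; cleared 1 line(s) (total 1); column heights now [0 0 0 2 2], max=2
Drop 3: Z rot3 at col 1 lands with bottom-row=0; cleared 0 line(s) (total 1); column heights now [0 2 3 2 2], max=3
Drop 4: Z rot3 at col 1 lands with bottom-row=2; cleared 0 line(s) (total 1); column heights now [0 4 5 2 2], max=5
Drop 5: I rot3 at col 3 lands with bottom-row=2; cleared 0 line(s) (total 1); column heights now [0 4 5 6 2], max=6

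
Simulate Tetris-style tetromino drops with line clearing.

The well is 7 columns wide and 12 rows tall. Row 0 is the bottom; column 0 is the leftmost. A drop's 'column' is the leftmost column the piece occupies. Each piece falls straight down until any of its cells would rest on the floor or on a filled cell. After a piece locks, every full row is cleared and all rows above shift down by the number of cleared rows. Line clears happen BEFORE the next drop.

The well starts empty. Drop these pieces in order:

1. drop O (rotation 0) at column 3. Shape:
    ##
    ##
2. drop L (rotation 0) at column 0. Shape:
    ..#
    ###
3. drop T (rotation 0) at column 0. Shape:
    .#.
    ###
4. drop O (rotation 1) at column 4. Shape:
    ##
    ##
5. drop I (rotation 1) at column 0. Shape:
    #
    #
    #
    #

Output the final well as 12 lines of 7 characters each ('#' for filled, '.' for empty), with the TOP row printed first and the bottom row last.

Drop 1: O rot0 at col 3 lands with bottom-row=0; cleared 0 line(s) (total 0); column heights now [0 0 0 2 2 0 0], max=2
Drop 2: L rot0 at col 0 lands with bottom-row=0; cleared 0 line(s) (total 0); column heights now [1 1 2 2 2 0 0], max=2
Drop 3: T rot0 at col 0 lands with bottom-row=2; cleared 0 line(s) (total 0); column heights now [3 4 3 2 2 0 0], max=4
Drop 4: O rot1 at col 4 lands with bottom-row=2; cleared 0 line(s) (total 0); column heights now [3 4 3 2 4 4 0], max=4
Drop 5: I rot1 at col 0 lands with bottom-row=3; cleared 0 line(s) (total 0); column heights now [7 4 3 2 4 4 0], max=7

Answer: .......
.......
.......
.......
.......
#......
#......
#......
##..##.
###.##.
..###..
#####..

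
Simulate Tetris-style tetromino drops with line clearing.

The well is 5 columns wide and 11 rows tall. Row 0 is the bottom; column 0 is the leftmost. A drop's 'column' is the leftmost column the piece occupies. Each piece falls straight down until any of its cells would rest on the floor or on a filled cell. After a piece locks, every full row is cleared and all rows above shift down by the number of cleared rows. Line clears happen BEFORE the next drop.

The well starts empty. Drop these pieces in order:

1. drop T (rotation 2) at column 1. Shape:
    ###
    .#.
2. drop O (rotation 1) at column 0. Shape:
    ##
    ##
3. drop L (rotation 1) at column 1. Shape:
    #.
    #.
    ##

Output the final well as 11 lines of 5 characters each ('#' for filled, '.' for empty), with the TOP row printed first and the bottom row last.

Drop 1: T rot2 at col 1 lands with bottom-row=0; cleared 0 line(s) (total 0); column heights now [0 2 2 2 0], max=2
Drop 2: O rot1 at col 0 lands with bottom-row=2; cleared 0 line(s) (total 0); column heights now [4 4 2 2 0], max=4
Drop 3: L rot1 at col 1 lands with bottom-row=4; cleared 0 line(s) (total 0); column heights now [4 7 5 2 0], max=7

Answer: .....
.....
.....
.....
.#...
.#...
.##..
##...
##...
.###.
..#..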